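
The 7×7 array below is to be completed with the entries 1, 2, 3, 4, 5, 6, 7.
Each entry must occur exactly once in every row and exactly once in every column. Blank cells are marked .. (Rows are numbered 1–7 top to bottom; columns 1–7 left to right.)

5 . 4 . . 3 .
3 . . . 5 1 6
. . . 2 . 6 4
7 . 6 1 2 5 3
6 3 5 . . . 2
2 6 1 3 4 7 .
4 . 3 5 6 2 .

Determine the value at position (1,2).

2

Row 3, column 1: row 3 has {2, 4, 6} and column 1 has {2, 3, 4, 5, 6, 7}, leaving only 1.
Row 3, column 3: row 3 has {1, 2, 4, 6} and column 3 has {1, 3, 4, 5, 6}, leaving only 7.
Row 2, column 3: row 2 has {1, 3, 5, 6} and column 3 has {1, 3, 4, 5, 6, 7}, leaving only 2.
Row 3, column 2: row 3 has {1, 2, 4, 6, 7} and column 2 has {3, 6}, leaving only 5.
Row 3, column 5: row 3 has {1, 2, 4, 5, 6, 7} and column 5 has {2, 4, 5, 6}, leaving only 3.
Row 4, column 2: row 4 has {1, 2, 3, 5, 6, 7} and column 2 has {3, 5, 6}, leaving only 4.
Row 2, column 2: row 2 has {1, 2, 3, 5, 6} and column 2 has {3, 4, 5, 6}, leaving only 7.
Row 2, column 4: row 2 has {1, 2, 3, 5, 6, 7} and column 4 has {1, 2, 3, 5}, leaving only 4.
Row 5, column 4: row 5 has {2, 3, 5, 6} and column 4 has {1, 2, 3, 4, 5}, leaving only 7.
Row 1, column 4: row 1 has {3, 4, 5} and column 4 has {1, 2, 3, 4, 5, 7}, leaving only 6.
Row 5, column 5: row 5 has {2, 3, 5, 6, 7} and column 5 has {2, 3, 4, 5, 6}, leaving only 1.
Row 1, column 5: row 1 has {3, 4, 5, 6} and column 5 has {1, 2, 3, 4, 5, 6}, leaving only 7.
Row 1, column 7: row 1 has {3, 4, 5, 6, 7} and column 7 has {2, 3, 4, 6}, leaving only 1.
Row 1 already has {1, 3, 4, 5, 6, 7} and column 2 already has {3, 4, 5, 6, 7}, so row 1, column 2 must be 2.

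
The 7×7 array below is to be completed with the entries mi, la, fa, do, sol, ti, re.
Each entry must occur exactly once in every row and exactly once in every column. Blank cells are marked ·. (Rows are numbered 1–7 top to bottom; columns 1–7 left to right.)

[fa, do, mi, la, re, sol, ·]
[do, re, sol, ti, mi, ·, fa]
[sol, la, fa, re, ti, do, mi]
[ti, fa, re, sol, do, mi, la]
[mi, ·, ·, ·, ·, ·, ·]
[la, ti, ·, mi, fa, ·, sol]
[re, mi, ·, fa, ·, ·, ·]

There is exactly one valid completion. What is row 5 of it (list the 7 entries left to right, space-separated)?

mi sol ti do la fa re

Row 5, column 2: row 5 has {mi} and column 2 has {mi, la, fa, do, ti, re}, leaving only sol.
Row 5, column 4: row 5 has {mi, sol} and column 4 has {mi, la, fa, sol, ti, re}, leaving only do.
Row 5, column 5: row 5 has {mi, do, sol} and column 5 has {mi, fa, do, ti, re}, leaving only la.
Row 5, column 3: row 5 has {mi, la, do, sol} and column 3 has {mi, fa, sol, re}, leaving only ti.
Row 5, column 7: row 5 has {mi, la, do, sol, ti} and column 7 has {mi, la, fa, sol}, leaving only re.
Row 5, column 6: row 5 has {mi, la, do, sol, ti, re} and column 6 has {mi, do, sol}, leaving only fa.
So row 5 reads: mi sol ti do la fa re.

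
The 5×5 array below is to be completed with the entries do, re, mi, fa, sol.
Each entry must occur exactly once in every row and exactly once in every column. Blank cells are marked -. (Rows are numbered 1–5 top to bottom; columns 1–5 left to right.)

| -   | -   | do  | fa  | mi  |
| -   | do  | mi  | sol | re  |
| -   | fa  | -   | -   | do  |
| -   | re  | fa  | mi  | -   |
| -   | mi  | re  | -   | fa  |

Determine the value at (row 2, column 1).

fa

Row 2 already has {do, re, mi, sol} and column 1 already has {}, so row 2, column 1 must be fa.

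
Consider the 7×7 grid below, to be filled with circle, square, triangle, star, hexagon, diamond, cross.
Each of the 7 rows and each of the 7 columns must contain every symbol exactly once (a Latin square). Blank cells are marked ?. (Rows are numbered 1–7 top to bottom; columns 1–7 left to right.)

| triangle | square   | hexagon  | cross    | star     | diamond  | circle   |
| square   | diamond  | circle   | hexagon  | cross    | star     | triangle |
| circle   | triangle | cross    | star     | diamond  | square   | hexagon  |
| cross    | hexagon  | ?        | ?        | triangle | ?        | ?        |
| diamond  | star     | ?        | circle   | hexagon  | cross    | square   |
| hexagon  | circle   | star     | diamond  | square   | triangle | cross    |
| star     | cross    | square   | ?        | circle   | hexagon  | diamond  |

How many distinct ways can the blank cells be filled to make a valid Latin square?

1

Row 4, column 3: eliminating its row and column leaves {diamond}.
Row 4, column 4: eliminating its row and column leaves {square}.
Row 4, column 6: eliminating its row and column leaves {circle}.
Row 4, column 7: eliminating its row and column leaves {star}.
Row 5, column 3: eliminating its row and column leaves {triangle}.
Row 7, column 4: eliminating its row and column leaves {triangle}.
Only one assignment across all blanks avoids any row or column repeat, giving 1 completion.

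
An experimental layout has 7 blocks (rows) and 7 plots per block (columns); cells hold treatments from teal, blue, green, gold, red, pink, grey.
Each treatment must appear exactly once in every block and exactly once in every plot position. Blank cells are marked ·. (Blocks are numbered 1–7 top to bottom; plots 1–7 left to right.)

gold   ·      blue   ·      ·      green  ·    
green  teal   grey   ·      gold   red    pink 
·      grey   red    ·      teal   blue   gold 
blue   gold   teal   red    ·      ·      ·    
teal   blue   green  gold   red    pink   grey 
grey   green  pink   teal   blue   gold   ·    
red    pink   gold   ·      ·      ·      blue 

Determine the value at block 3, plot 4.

Block 1, plot 2: block 1 has {blue, green, gold} and plot 2 has {teal, blue, green, gold, pink, grey}, leaving only red.
Block 1, plot 7: block 1 has {blue, green, gold, red} and plot 7 has {blue, gold, pink, grey}, leaving only teal.
Block 2, plot 4: block 2 has {teal, green, gold, red, pink, grey} and plot 4 has {teal, gold, red}, leaving only blue.
Block 3, plot 1: block 3 has {teal, blue, gold, red, grey} and plot 1 has {teal, blue, green, gold, red, grey}, leaving only pink.
Block 3 already has {teal, blue, gold, red, pink, grey} and plot 4 already has {teal, blue, gold, red}, so block 3, plot 4 must be green.

green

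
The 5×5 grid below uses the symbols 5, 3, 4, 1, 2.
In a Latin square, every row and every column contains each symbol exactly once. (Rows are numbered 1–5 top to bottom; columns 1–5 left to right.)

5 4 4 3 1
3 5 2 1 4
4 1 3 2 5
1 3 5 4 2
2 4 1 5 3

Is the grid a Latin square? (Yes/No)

Row 1 contains 4 twice (at columns 2 and 3), so it is not a permutation.

No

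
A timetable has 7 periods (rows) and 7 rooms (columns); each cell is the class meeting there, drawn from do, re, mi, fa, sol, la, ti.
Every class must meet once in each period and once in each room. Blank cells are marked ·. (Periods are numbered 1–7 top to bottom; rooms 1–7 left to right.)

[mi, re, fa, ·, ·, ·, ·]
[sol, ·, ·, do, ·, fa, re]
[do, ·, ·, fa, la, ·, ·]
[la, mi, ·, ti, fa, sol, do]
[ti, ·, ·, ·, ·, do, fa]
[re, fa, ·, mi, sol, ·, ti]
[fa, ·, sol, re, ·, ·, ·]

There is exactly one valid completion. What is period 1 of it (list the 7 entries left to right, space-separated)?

mi re fa la do ti sol

Period 4, room 3: period 4 has {do, mi, fa, sol, la, ti} and room 3 has {fa, sol}, leaving only re.
Period 6, room 6: period 6 has {re, mi, fa, sol, ti} and room 6 has {do, fa, sol}, leaving only la.
Period 1, room 6: period 1 has {re, mi, fa} and room 6 has {do, fa, sol, la}, leaving only ti.
Period 1, room 5: period 1 has {re, mi, fa, ti} and room 5 has {fa, sol, la}, leaving only do.
Period 6, room 3: period 6 has {re, mi, fa, sol, la, ti} and room 3 has {re, fa, sol}, leaving only do.
Period 7, room 6: period 7 has {re, fa, sol} and room 6 has {do, fa, sol, la, ti}, leaving only mi.
Period 3, room 6: period 3 has {do, fa, la} and room 6 has {do, mi, fa, sol, la, ti}, leaving only re.
Period 7, room 5: period 7 has {re, mi, fa, sol} and room 5 has {do, fa, sol, la}, leaving only ti.
Period 2, room 5: period 2 has {do, re, fa, sol} and room 5 has {do, fa, sol, la, ti}, leaving only mi.
Period 5, room 5: period 5 has {do, fa, ti} and room 5 has {do, mi, fa, sol, la, ti}, leaving only re.
Period 7, room 7: period 7 has {re, mi, fa, sol, ti} and room 7 has {do, re, fa, ti}, leaving only la.
Period 1, room 7: period 1 has {do, re, mi, fa, ti} and room 7 has {do, re, fa, la, ti}, leaving only sol.
Period 1, room 4: period 1 has {do, re, mi, fa, sol, ti} and room 4 has {do, re, mi, fa, ti}, leaving only la.
So period 1 reads: mi re fa la do ti sol.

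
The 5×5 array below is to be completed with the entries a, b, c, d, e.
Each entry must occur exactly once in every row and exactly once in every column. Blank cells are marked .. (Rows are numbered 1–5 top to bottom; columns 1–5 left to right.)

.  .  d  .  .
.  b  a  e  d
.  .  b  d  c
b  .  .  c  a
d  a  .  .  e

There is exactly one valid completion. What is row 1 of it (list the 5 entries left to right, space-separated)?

e c d a b

Row 1, column 5: row 1 has {d} and column 5 has {a, c, d, e}, leaving only b.
Row 1, column 4: row 1 has {b, d} and column 4 has {c, d, e}, leaving only a.
Row 2, column 1: row 2 has {a, b, d, e} and column 1 has {b, d}, leaving only c.
Row 1, column 1: row 1 has {a, b, d} and column 1 has {b, c, d}, leaving only e.
Row 1, column 2: row 1 has {a, b, d, e} and column 2 has {a, b}, leaving only c.
So row 1 reads: e c d a b.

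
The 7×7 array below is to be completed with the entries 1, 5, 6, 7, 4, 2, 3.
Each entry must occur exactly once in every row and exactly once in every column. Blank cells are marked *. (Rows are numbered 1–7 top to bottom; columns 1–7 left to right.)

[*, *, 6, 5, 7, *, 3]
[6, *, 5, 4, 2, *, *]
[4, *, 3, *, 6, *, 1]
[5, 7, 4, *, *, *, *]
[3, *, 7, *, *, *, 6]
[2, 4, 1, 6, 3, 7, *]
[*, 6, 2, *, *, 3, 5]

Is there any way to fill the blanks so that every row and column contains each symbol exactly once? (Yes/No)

No

Row 6, column 7: row 6 together with column 7 already contain {1, 5, 6, 7, 4, 2, 3} — every symbol — so nothing can go there. The grid has no valid completion.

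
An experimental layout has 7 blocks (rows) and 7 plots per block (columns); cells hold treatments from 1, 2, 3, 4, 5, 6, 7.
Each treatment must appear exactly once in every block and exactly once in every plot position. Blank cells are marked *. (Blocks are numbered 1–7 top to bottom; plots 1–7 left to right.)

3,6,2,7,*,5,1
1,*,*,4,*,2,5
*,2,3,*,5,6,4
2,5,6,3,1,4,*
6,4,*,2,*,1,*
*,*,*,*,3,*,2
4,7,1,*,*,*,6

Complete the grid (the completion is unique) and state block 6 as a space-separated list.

Block 6, plot 2: block 6 has {2, 3} and plot 2 has {2, 4, 5, 6, 7}, leaving only 1.
Block 6, plot 6: block 6 has {1, 2, 3} and plot 6 has {1, 2, 4, 5, 6}, leaving only 7.
Block 6, plot 1: block 6 has {1, 2, 3, 7} and plot 1 has {1, 2, 3, 4, 6}, leaving only 5.
Block 6, plot 3: block 6 has {1, 2, 3, 5, 7} and plot 3 has {1, 2, 3, 6}, leaving only 4.
Block 6, plot 4: block 6 has {1, 2, 3, 4, 5, 7} and plot 4 has {2, 3, 4, 7}, leaving only 6.
So block 6 reads: 5 1 4 6 3 7 2.

5 1 4 6 3 7 2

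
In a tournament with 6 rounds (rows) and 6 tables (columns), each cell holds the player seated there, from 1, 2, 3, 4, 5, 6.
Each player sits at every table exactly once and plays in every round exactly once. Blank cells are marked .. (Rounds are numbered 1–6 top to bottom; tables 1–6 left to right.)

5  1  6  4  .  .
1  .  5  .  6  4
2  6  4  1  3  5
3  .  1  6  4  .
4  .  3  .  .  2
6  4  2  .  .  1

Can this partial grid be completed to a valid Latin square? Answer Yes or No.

Round 4, table 6: round 4 together with table 6 already contain {1, 2, 3, 4, 5, 6} — every symbol — so nothing can go there. The grid has no valid completion.

No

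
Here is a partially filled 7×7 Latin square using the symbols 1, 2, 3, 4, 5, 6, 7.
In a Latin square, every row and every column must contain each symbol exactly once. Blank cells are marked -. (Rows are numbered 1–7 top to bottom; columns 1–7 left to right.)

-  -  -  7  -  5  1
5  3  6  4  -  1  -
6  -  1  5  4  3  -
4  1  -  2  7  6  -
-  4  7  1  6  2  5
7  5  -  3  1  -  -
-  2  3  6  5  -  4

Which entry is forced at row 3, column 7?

Row 1, column 2: row 1 has {1, 5, 7} and column 2 has {1, 2, 3, 4, 5}, leaving only 6.
Row 2, column 5: row 2 has {1, 3, 4, 5, 6} and column 5 has {1, 4, 5, 6, 7}, leaving only 2.
Row 1, column 5: row 1 has {1, 5, 6, 7} and column 5 has {1, 2, 4, 5, 6, 7}, leaving only 3.
Row 1, column 1: row 1 has {1, 3, 5, 6, 7} and column 1 has {4, 5, 6, 7}, leaving only 2.
Row 1, column 3: row 1 has {1, 2, 3, 5, 6, 7} and column 3 has {1, 3, 6, 7}, leaving only 4.
Row 2, column 7: row 2 has {1, 2, 3, 4, 5, 6} and column 7 has {1, 4, 5}, leaving only 7.
Row 3 already has {1, 3, 4, 5, 6} and column 7 already has {1, 4, 5, 7}, so row 3, column 7 must be 2.

2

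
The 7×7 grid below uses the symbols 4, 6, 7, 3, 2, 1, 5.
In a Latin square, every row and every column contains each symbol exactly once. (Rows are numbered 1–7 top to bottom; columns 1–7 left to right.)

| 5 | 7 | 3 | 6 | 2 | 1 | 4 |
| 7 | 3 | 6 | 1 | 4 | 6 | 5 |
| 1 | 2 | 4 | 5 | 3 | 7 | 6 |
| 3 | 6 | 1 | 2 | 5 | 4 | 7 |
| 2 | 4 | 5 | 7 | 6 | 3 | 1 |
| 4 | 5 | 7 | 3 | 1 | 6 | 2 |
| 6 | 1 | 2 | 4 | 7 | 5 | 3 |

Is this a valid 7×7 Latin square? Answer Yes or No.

Column 6 contains 6 twice (at rows 2 and 6), so it is not a permutation.

No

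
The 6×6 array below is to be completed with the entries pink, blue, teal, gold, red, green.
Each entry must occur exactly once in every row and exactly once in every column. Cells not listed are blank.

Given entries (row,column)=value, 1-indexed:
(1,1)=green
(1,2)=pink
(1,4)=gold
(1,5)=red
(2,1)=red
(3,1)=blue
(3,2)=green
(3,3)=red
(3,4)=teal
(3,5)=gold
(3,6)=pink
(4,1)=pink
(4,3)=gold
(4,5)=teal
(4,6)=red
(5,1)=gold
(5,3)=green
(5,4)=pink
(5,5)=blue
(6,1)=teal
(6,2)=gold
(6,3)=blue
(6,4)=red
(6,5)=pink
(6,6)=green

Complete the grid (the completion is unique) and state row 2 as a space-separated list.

red teal pink blue green gold

Row 2, column 5: row 2 has {red} and column 5 has {pink, blue, teal, gold, red}, leaving only green.
Row 2, column 4: row 2 has {red, green} and column 4 has {pink, teal, gold, red}, leaving only blue.
Row 2, column 2: row 2 has {blue, red, green} and column 2 has {pink, gold, green}, leaving only teal.
Row 2, column 3: row 2 has {blue, teal, red, green} and column 3 has {blue, gold, red, green}, leaving only pink.
Row 2, column 6: row 2 has {pink, blue, teal, red, green} and column 6 has {pink, red, green}, leaving only gold.
So row 2 reads: red teal pink blue green gold.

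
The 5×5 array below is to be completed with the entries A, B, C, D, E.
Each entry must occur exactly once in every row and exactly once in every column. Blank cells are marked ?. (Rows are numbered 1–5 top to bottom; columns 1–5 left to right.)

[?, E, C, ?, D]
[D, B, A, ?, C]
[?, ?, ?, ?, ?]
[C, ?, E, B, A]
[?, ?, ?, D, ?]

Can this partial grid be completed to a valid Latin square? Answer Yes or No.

Yes

No row or column among the givens repeats a symbol, and propagating forced cells runs into no contradiction.
One valid completion exists (for instance, B E C A D / D B A E C / E A D C B / C D E B A / A C B D E).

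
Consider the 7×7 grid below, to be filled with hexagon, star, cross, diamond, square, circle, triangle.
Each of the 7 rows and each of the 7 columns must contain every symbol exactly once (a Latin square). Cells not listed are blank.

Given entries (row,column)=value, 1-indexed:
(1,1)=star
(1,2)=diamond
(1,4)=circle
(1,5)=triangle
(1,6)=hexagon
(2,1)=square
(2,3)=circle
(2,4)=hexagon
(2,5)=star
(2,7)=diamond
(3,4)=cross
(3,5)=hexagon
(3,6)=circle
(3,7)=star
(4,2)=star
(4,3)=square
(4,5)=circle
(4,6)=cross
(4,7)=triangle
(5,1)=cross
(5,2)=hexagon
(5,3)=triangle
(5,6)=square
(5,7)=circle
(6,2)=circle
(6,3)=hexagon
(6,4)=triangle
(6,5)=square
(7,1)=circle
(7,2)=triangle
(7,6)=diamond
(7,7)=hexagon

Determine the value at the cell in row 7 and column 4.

Row 1, column 3: row 1 has {hexagon, star, diamond, circle, triangle} and column 3 has {hexagon, square, circle, triangle}, leaving only cross.
Row 1, column 7: row 1 has {hexagon, star, cross, diamond, circle, triangle} and column 7 has {hexagon, star, diamond, circle, triangle}, leaving only square.
Row 2, column 2: row 2 has {hexagon, star, diamond, square, circle} and column 2 has {hexagon, star, diamond, circle, triangle}, leaving only cross.
Row 2, column 6: row 2 has {hexagon, star, cross, diamond, square, circle} and column 6 has {hexagon, cross, diamond, square, circle}, leaving only triangle.
Row 3, column 2: row 3 has {hexagon, star, cross, circle} and column 2 has {hexagon, star, cross, diamond, circle, triangle}, leaving only square.
Row 3, column 3: row 3 has {hexagon, star, cross, square, circle} and column 3 has {hexagon, cross, square, circle, triangle}, leaving only diamond.
Row 3, column 1: row 3 has {hexagon, star, cross, diamond, square, circle} and column 1 has {star, cross, square, circle}, leaving only triangle.
Row 4, column 4: row 4 has {star, cross, square, circle, triangle} and column 4 has {hexagon, cross, circle, triangle}, leaving only diamond.
Row 4, column 1: row 4 has {star, cross, diamond, square, circle, triangle} and column 1 has {star, cross, square, circle, triangle}, leaving only hexagon.
Row 5, column 4: row 5 has {hexagon, cross, square, circle, triangle} and column 4 has {hexagon, cross, diamond, circle, triangle}, leaving only star.
Row 7 already has {hexagon, diamond, circle, triangle} and column 4 already has {hexagon, star, cross, diamond, circle, triangle}, so row 7, column 4 must be square.

square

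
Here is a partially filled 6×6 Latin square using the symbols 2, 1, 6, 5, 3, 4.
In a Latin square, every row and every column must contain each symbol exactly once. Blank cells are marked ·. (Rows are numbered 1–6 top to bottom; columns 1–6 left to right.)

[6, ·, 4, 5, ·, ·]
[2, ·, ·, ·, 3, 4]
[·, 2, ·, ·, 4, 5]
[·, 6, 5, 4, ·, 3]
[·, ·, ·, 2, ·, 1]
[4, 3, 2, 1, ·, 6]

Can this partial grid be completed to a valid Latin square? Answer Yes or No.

Row 1, column 2: row 1 has {6, 5, 4} and column 2 has {2, 6, 3}, so it must be 1.
Row 1, column 5: row 1 has {1, 6, 5, 4} and column 5 has {3, 4}, so it must be 2.
Now row 1, column 6: row 1 together with column 6 already contain {2, 1, 6, 5, 3, 4} — every symbol — so nothing can go there. The grid has no valid completion.

No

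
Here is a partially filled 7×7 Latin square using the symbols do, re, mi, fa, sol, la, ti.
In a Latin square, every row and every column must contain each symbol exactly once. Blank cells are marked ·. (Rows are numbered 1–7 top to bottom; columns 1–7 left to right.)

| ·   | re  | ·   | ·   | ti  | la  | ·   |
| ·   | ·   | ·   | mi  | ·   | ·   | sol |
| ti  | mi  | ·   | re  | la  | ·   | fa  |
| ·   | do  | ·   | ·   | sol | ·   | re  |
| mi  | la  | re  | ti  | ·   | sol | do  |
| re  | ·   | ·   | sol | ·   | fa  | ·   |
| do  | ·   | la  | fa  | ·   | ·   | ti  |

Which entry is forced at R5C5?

Row 5 already has {do, re, mi, sol, la, ti} and column 5 already has {sol, la, ti}, so row 5, column 5 must be fa.

fa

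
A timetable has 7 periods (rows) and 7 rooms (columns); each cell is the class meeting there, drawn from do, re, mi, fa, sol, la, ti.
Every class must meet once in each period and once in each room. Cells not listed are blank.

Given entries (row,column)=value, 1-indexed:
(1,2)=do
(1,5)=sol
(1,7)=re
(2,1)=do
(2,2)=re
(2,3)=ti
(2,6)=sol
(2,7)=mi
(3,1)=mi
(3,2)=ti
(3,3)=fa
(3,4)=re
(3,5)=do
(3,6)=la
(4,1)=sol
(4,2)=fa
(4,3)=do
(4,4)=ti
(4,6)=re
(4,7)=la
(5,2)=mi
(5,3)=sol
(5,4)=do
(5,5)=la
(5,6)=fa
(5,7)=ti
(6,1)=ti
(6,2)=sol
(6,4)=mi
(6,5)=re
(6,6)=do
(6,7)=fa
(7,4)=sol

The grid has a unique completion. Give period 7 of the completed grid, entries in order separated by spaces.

fa la re sol ti mi do

Period 7, room 2: period 7 has {sol} and room 2 has {do, re, mi, fa, sol, ti}, leaving only la.
Period 7, room 7: period 7 has {sol, la} and room 7 has {re, mi, fa, la, ti}, leaving only do.
Period 2, room 5: period 2 has {do, re, mi, sol, ti} and room 5 has {do, re, sol, la}, leaving only fa.
Period 2, room 4: period 2 has {do, re, mi, fa, sol, ti} and room 4 has {do, re, mi, sol, ti}, leaving only la.
Period 1, room 4: period 1 has {do, re, sol} and room 4 has {do, re, mi, sol, la, ti}, leaving only fa.
Period 1, room 1: period 1 has {do, re, fa, sol} and room 1 has {do, mi, sol, ti}, leaving only la.
Period 1, room 3: period 1 has {do, re, fa, sol, la} and room 3 has {do, fa, sol, ti}, leaving only mi.
Period 7, room 3: period 7 has {do, sol, la} and room 3 has {do, mi, fa, sol, ti}, leaving only re.
Period 7, room 1: period 7 has {do, re, sol, la} and room 1 has {do, mi, sol, la, ti}, leaving only fa.
Period 1, room 6: period 1 has {do, re, mi, fa, sol, la} and room 6 has {do, re, fa, sol, la}, leaving only ti.
Period 7, room 6: period 7 has {do, re, fa, sol, la} and room 6 has {do, re, fa, sol, la, ti}, leaving only mi.
Period 7, room 5: period 7 has {do, re, mi, fa, sol, la} and room 5 has {do, re, fa, sol, la}, leaving only ti.
So period 7 reads: fa la re sol ti mi do.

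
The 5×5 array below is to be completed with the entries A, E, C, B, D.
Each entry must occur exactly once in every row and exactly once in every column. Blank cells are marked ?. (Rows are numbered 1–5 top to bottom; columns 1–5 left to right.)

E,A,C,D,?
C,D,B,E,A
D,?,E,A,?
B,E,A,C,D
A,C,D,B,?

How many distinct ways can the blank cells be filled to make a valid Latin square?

1

Row 1, column 5: eliminating its row and column leaves {B}.
Row 3, column 2: eliminating its row and column leaves {B}.
Row 3, column 5: eliminating its row and column leaves {C, B}.
Row 5, column 5: eliminating its row and column leaves {E}.
Only one assignment across all blanks avoids any row or column repeat, giving 1 completion.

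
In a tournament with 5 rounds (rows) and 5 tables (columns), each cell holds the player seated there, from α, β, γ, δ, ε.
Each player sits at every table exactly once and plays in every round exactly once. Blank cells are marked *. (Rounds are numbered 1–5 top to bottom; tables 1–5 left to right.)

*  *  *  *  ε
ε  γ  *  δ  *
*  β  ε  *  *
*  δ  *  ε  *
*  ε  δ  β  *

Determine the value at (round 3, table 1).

Round 1, table 2: round 1 has {ε} and table 2 has {β, γ, δ, ε}, leaving only α.
Round 1, table 4: round 1 has {α, ε} and table 4 has {β, δ, ε}, leaving only γ.
Round 1, table 3: round 1 has {α, γ, ε} and table 3 has {δ, ε}, leaving only β.
Round 1, table 1: round 1 has {α, β, γ, ε} and table 1 has {ε}, leaving only δ.
Round 2, table 3: round 2 has {γ, δ, ε} and table 3 has {β, δ, ε}, leaving only α.
Round 2, table 5: round 2 has {α, γ, δ, ε} and table 5 has {ε}, leaving only β.
Round 3, table 4: round 3 has {β, ε} and table 4 has {β, γ, δ, ε}, leaving only α.
Round 3 already has {α, β, ε} and table 1 already has {δ, ε}, so round 3, table 1 must be γ.

γ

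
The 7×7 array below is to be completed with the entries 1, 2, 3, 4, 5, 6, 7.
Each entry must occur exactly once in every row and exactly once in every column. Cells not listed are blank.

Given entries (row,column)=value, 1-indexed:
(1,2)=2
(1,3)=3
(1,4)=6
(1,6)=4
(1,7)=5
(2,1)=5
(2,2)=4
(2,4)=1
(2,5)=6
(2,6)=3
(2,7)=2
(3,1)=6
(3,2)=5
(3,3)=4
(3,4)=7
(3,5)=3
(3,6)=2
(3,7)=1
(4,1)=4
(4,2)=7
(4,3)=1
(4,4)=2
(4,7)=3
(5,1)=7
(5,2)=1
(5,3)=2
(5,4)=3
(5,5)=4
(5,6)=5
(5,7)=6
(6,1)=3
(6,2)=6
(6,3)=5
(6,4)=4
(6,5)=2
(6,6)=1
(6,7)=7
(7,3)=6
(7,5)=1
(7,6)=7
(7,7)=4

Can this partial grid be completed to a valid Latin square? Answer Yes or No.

No row or column among the givens repeats a symbol, and propagating forced cells runs into no contradiction.
One valid completion exists (for instance, 1 2 3 6 7 4 5 / 5 4 7 1 6 3 2 / 6 5 4 7 3 2 1 / 4 7 1 2 5 6 3 / 7 1 2 3 4 5 6 / 3 6 5 4 2 1 7 / 2 3 6 5 1 7 4).

Yes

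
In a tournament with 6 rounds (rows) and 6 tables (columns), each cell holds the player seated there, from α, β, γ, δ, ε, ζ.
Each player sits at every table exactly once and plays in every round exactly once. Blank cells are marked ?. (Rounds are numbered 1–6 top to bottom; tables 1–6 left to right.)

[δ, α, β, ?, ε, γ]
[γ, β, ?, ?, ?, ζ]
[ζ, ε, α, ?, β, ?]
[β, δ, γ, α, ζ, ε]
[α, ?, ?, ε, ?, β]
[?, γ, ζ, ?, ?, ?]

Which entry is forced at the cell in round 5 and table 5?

γ

Round 1, table 4: round 1 has {α, β, γ, δ, ε} and table 4 has {α, ε}, leaving only ζ.
Round 2, table 4: round 2 has {β, γ, ζ} and table 4 has {α, ε, ζ}, leaving only δ.
Round 2, table 3: round 2 has {β, γ, δ, ζ} and table 3 has {α, β, γ, ζ}, leaving only ε.
Round 2, table 5: round 2 has {β, γ, δ, ε, ζ} and table 5 has {β, ε, ζ}, leaving only α.
Round 3, table 4: round 3 has {α, β, ε, ζ} and table 4 has {α, δ, ε, ζ}, leaving only γ.
Round 3, table 6: round 3 has {α, β, γ, ε, ζ} and table 6 has {β, γ, ε, ζ}, leaving only δ.
Round 5, table 2: round 5 has {α, β, ε} and table 2 has {α, β, γ, δ, ε}, leaving only ζ.
Round 5, table 3: round 5 has {α, β, ε, ζ} and table 3 has {α, β, γ, ε, ζ}, leaving only δ.
Round 5 already has {α, β, δ, ε, ζ} and table 5 already has {α, β, ε, ζ}, so round 5, table 5 must be γ.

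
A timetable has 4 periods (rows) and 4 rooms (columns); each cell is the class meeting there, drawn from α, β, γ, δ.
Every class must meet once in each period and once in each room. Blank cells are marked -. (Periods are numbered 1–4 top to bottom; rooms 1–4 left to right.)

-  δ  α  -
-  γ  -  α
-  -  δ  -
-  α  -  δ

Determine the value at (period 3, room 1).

Period 2, room 3: period 2 has {α, γ} and room 3 has {α, δ}, leaving only β.
Period 2, room 1: period 2 has {α, β, γ} and room 1 has {}, leaving only δ.
Period 3, room 2: period 3 has {δ} and room 2 has {α, γ, δ}, leaving only β.
Period 3, room 4: period 3 has {β, δ} and room 4 has {α, δ}, leaving only γ.
Period 3 already has {β, γ, δ} and room 1 already has {δ}, so period 3, room 1 must be α.

α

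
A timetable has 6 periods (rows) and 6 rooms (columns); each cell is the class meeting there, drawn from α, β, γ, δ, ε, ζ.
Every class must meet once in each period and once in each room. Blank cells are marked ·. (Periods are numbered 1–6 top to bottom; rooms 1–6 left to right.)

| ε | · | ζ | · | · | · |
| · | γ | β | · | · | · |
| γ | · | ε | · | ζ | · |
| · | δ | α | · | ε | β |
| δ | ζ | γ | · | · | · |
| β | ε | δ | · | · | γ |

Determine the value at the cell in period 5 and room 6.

Period 4, room 1: period 4 has {α, β, δ, ε} and room 1 has {β, γ, δ, ε}, leaving only ζ.
Period 2, room 1: period 2 has {β, γ} and room 1 has {β, γ, δ, ε, ζ}, leaving only α.
Period 2, room 5: period 2 has {α, β, γ} and room 5 has {ε, ζ}, leaving only δ.
Period 4, room 4: period 4 has {α, β, δ, ε, ζ} and room 4 has {}, leaving only γ.
Period 6, room 5: period 6 has {β, γ, δ, ε} and room 5 has {δ, ε, ζ}, leaving only α.
Period 5, room 5: period 5 has {γ, δ, ζ} and room 5 has {α, δ, ε, ζ}, leaving only β.
Period 1, room 5: period 1 has {ε, ζ} and room 5 has {α, β, δ, ε, ζ}, leaving only γ.
Period 6, room 4: period 6 has {α, β, γ, δ, ε} and room 4 has {γ}, leaving only ζ.
Period 2, room 4: period 2 has {α, β, γ, δ} and room 4 has {γ, ζ}, leaving only ε.
Period 2, room 6: period 2 has {α, β, γ, δ, ε} and room 6 has {β, γ}, leaving only ζ.
Period 5, room 4: period 5 has {β, γ, δ, ζ} and room 4 has {γ, ε, ζ}, leaving only α.
Period 5 already has {α, β, γ, δ, ζ} and room 6 already has {β, γ, ζ}, so period 5, room 6 must be ε.

ε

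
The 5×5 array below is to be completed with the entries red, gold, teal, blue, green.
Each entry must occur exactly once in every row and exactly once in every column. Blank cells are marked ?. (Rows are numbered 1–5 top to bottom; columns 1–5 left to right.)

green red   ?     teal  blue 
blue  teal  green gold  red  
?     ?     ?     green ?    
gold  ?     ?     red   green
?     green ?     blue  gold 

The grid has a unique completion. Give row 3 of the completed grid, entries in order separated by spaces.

Row 3, column 5: row 3 has {green} and column 5 has {red, gold, blue, green}, leaving only teal.
Row 3, column 1: row 3 has {teal, green} and column 1 has {gold, blue, green}, leaving only red.
Row 1, column 3: row 1 has {red, teal, blue, green} and column 3 has {green}, leaving only gold.
Row 3, column 3: row 3 has {red, teal, green} and column 3 has {gold, green}, leaving only blue.
Row 3, column 2: row 3 has {red, teal, blue, green} and column 2 has {red, teal, green}, leaving only gold.
So row 3 reads: red gold blue green teal.

red gold blue green teal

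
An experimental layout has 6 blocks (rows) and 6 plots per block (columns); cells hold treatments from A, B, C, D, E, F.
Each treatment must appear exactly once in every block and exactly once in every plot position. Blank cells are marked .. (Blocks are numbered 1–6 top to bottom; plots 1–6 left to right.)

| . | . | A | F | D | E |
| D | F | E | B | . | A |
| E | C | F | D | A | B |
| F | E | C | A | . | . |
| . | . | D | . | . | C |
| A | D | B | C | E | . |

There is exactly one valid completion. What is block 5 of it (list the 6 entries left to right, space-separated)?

Block 5, plot 1: block 5 has {C, D} and plot 1 has {A, D, E, F}, leaving only B.
Block 5, plot 2: block 5 has {B, C, D} and plot 2 has {C, D, E, F}, leaving only A.
Block 5, plot 4: block 5 has {A, B, C, D} and plot 4 has {A, B, C, D, F}, leaving only E.
Block 5, plot 5: block 5 has {A, B, C, D, E} and plot 5 has {A, D, E}, leaving only F.
So block 5 reads: B A D E F C.

B A D E F C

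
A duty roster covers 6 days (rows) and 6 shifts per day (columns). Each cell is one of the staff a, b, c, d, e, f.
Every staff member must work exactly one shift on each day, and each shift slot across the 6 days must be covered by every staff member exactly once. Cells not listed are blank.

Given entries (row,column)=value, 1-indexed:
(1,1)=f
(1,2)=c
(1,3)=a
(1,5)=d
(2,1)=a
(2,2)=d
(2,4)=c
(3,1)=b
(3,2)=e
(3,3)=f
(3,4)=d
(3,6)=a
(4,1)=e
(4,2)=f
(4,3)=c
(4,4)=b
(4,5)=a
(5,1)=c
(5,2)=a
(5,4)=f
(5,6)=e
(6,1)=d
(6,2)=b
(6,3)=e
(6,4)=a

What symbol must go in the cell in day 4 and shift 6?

Day 4 already has {a, b, c, e, f} and shift 6 already has {a, e}, so day 4, shift 6 must be d.

d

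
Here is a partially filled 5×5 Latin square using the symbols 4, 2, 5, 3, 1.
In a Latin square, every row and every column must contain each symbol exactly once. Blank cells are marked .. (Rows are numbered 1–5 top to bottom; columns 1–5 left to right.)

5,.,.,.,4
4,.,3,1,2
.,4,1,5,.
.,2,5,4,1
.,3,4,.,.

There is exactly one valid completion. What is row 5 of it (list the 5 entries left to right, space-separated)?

Row 5, column 4: row 5 has {4, 3} and column 4 has {4, 5, 1}, leaving only 2.
Row 5, column 1: row 5 has {4, 2, 3} and column 1 has {4, 5}, leaving only 1.
Row 5, column 5: row 5 has {4, 2, 3, 1} and column 5 has {4, 2, 1}, leaving only 5.
So row 5 reads: 1 3 4 2 5.

1 3 4 2 5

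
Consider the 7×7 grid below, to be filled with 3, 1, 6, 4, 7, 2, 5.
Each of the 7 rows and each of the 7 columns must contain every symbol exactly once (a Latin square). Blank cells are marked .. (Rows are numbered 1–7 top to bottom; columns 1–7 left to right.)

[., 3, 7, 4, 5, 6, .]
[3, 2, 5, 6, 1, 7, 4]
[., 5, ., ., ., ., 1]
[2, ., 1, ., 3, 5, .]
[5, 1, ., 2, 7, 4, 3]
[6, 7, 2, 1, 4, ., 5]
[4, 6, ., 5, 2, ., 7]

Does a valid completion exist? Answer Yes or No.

Yes

No row or column among the givens repeats a symbol, and propagating forced cells runs into no contradiction.
One valid completion exists (for instance, 1 3 7 4 5 6 2 / 3 2 5 6 1 7 4 / 7 5 4 3 6 2 1 / 2 4 1 7 3 5 6 / 5 1 6 2 7 4 3 / 6 7 2 1 4 3 5 / 4 6 3 5 2 1 7).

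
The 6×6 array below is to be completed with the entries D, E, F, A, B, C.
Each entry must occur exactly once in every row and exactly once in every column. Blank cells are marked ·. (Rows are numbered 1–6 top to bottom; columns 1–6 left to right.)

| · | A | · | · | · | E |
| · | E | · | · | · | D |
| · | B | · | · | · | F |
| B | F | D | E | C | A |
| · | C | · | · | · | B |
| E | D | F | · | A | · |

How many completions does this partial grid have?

Row 1, column 1: eliminating its row and column leaves {D, F, C}.
Row 1, column 3: eliminating its row and column leaves {B, C}.
Row 1, column 4: eliminating its row and column leaves {D, F, B, C}.
Row 1, column 5: eliminating its row and column leaves {D, F, B}.
Row 2, column 1: eliminating its row and column leaves {F, A, C}.
Row 2, column 3: eliminating its row and column leaves {A, B, C}.
Row 2, column 4: eliminating its row and column leaves {F, A, B, C}.
Row 2, column 5: eliminating its row and column leaves {F, B}.
Row 3, column 1: eliminating its row and column leaves {D, A, C}.
Row 3, column 3: eliminating its row and column leaves {E, A, C}.
Row 3, column 4: eliminating its row and column leaves {D, A, C}.
Row 3, column 5: eliminating its row and column leaves {D, E}.
Row 5, column 1: eliminating its row and column leaves {D, F, A}.
Row 5, column 3: eliminating its row and column leaves {E, A}.
Row 5, column 4: eliminating its row and column leaves {D, F, A}.
Row 5, column 5: eliminating its row and column leaves {D, E, F}.
Row 6, column 4: eliminating its row and column leaves {B, C}.
Row 6, column 6: eliminating its row and column leaves {C}.
Enumerating the assignments across these blanks that avoid any row or column repeat gives 20 completions.

20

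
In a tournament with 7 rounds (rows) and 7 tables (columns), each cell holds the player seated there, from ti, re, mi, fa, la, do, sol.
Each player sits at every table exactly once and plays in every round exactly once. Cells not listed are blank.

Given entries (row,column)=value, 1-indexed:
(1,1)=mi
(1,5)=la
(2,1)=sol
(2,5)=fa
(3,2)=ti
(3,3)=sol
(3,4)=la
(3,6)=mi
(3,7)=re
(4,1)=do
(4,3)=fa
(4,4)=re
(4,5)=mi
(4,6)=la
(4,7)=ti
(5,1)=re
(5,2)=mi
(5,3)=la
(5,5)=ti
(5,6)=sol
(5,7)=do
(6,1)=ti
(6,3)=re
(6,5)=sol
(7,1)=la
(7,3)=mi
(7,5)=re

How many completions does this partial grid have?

Round 1, table 2: eliminating its round and table leaves {re, fa, do, sol}.
Round 1, table 3: eliminating its round and table leaves {ti, do}.
Round 1, table 4: eliminating its round and table leaves {ti, fa, do, sol}.
Round 1, table 6: eliminating its round and table leaves {ti, re, fa, do}.
Round 1, table 7: eliminating its round and table leaves {fa, sol}.
Round 2, table 2: eliminating its round and table leaves {re, la, do}.
Round 2, table 3: eliminating its round and table leaves {ti, do}.
Round 2, table 4: eliminating its round and table leaves {ti, mi, do}.
Round 2, table 6: eliminating its round and table leaves {ti, re, do}.
Round 2, table 7: eliminating its round and table leaves {mi, la}.
Round 3, table 1: eliminating its round and table leaves {fa}.
Round 3, table 5: eliminating its round and table leaves {do}.
Round 4, table 2: eliminating its round and table leaves {sol}.
Round 5, table 4: eliminating its round and table leaves {fa}.
Round 6, table 2: eliminating its round and table leaves {fa, la, do}.
Round 6, table 4: eliminating its round and table leaves {mi, fa, do}.
Round 6, table 6: eliminating its round and table leaves {fa, do}.
Round 6, table 7: eliminating its round and table leaves {mi, fa, la}.
Round 7, table 2: eliminating its round and table leaves {fa, do, sol}.
Round 7, table 4: eliminating its round and table leaves {ti, fa, do, sol}.
Round 7, table 6: eliminating its round and table leaves {ti, fa, do}.
Round 7, table 7: eliminating its round and table leaves {fa, sol}.
Enumerating the assignments across these blanks that avoid any round or table repeat gives 8 completions.

8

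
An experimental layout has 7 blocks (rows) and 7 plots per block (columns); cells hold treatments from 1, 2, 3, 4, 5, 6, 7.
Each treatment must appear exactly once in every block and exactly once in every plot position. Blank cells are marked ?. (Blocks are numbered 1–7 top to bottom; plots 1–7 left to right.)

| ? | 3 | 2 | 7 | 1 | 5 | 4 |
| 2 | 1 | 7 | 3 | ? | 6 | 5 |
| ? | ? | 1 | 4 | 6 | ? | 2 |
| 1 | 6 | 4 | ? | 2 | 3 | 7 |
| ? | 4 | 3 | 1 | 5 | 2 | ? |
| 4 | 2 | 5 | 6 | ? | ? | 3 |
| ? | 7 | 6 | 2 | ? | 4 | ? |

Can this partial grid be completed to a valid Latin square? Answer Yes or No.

Yes

No block or plot among the givens repeats a symbol, and propagating forced cells runs into no contradiction.
One valid completion exists (for instance, 6 3 2 7 1 5 4 / 2 1 7 3 4 6 5 / 3 5 1 4 6 7 2 / 1 6 4 5 2 3 7 / 7 4 3 1 5 2 6 / 4 2 5 6 7 1 3 / 5 7 6 2 3 4 1).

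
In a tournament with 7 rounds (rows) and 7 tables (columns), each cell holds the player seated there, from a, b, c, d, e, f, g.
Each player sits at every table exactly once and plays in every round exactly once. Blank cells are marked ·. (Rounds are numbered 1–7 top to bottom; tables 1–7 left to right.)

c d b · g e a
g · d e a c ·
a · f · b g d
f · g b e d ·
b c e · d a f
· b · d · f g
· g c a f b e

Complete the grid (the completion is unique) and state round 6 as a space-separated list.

Round 6, table 1: round 6 has {b, d, f, g} and table 1 has {a, b, c, f, g}, leaving only e.
Round 6, table 3: round 6 has {b, d, e, f, g} and table 3 has {b, c, d, e, f, g}, leaving only a.
Round 6, table 5: round 6 has {a, b, d, e, f, g} and table 5 has {a, b, d, e, f, g}, leaving only c.
So round 6 reads: e b a d c f g.

e b a d c f g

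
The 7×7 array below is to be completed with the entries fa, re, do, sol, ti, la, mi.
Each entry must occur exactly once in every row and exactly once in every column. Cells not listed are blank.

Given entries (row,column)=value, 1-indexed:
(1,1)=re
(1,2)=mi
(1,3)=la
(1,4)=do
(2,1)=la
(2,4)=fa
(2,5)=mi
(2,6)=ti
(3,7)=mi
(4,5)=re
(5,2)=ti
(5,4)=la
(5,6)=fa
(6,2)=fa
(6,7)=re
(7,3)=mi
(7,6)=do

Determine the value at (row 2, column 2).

re

Row 1, column 6: row 1 has {re, do, la, mi} and column 6 has {fa, do, ti}, leaving only sol.
Row 2, column 2 is narrowed to {re, do, sol}.
If it were do, then row 5, column 5 would be left with no valid symbol.
If it were sol, then row 5, column 5 would be left with no valid symbol.
So row 2, column 2 must be re.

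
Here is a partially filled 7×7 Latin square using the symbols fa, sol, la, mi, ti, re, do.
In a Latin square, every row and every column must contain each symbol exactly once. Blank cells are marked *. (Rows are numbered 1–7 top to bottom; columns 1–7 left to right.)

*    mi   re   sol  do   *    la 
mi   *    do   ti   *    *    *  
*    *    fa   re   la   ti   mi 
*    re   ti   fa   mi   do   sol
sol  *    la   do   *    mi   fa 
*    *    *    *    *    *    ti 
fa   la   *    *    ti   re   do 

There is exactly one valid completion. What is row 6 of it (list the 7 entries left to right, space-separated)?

Row 1, column 1: row 1 has {sol, la, mi, re, do} and column 1 has {fa, sol, mi}, leaving only ti.
Row 1, column 6: row 1 has {sol, la, mi, ti, re, do} and column 6 has {mi, ti, re, do}, leaving only fa.
Row 2, column 7: row 2 has {mi, ti, do} and column 7 has {fa, sol, la, mi, ti, do}, leaving only re.
Row 3, column 1: row 3 has {fa, la, mi, ti, re} and column 1 has {fa, sol, mi, ti}, leaving only do.
Row 3, column 2: row 3 has {fa, la, mi, ti, re, do} and column 2 has {la, mi, re}, leaving only sol.
Row 2, column 2: row 2 has {mi, ti, re, do} and column 2 has {sol, la, mi, re}, leaving only fa.
Row 6, column 2: row 6 has {ti} and column 2 has {fa, sol, la, mi, re}, leaving only do.
Row 2, column 5: row 2 has {fa, mi, ti, re, do} and column 5 has {la, mi, ti, do}, leaving only sol.
Row 2, column 6: row 2 has {fa, sol, mi, ti, re, do} and column 6 has {fa, mi, ti, re, do}, leaving only la.
Row 6, column 6: row 6 has {ti, do} and column 6 has {fa, la, mi, ti, re, do}, leaving only sol.
Row 6, column 3: row 6 has {sol, ti, do} and column 3 has {fa, la, ti, re, do}, leaving only mi.
Row 6, column 4: row 6 has {sol, mi, ti, do} and column 4 has {fa, sol, ti, re, do}, leaving only la.
Row 6, column 1: row 6 has {sol, la, mi, ti, do} and column 1 has {fa, sol, mi, ti, do}, leaving only re.
Row 6, column 5: row 6 has {sol, la, mi, ti, re, do} and column 5 has {sol, la, mi, ti, do}, leaving only fa.
So row 6 reads: re do mi la fa sol ti.

re do mi la fa sol ti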